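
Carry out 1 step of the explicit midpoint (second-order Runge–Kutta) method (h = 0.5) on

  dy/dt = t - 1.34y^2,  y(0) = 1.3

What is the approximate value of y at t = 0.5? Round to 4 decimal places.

1.0642

Midpoint: k1 = f(t_n, y_n); k2 = f(t_n + h/2, y_n + (h/2)·k1); y_{n+1} = y_n + h·k2.
t=0.000000, y=1.300000:
  k1 = f(0.000000, 1.300000) = -2.264600
  k2 = f(0.250000, 0.733850) = -0.471638
  y ← 1.300000 + 0.5·(-0.471638) = 1.064181
y(0.5) ≈ 1.0642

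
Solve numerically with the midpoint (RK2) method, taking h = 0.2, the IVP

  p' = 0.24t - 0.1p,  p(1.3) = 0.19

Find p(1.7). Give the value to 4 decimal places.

0.3239

Midpoint: k1 = f(t_n, p_n); k2 = f(t_n + h/2, p_n + (h/2)·k1); p_{n+1} = p_n + h·k2.
t=1.300000, p=0.190000:
  k1 = f(1.300000, 0.190000) = 0.293000
  k2 = f(1.400000, 0.219300) = 0.314070
  p ← 0.190000 + 0.2·0.314070 = 0.252814
t=1.500000, p=0.252814:
  k1 = f(1.500000, 0.252814) = 0.334719
  k2 = f(1.600000, 0.286286) = 0.355371
  p ← 0.252814 + 0.2·0.355371 = 0.323888
p(1.7) ≈ 0.3239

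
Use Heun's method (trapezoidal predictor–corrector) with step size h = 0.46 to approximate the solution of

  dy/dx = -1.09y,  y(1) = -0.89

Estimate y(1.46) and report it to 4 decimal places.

-0.5556

Heun: k1 = f(x_n, y_n); k2 = f(x_n + h, y_n + h·k1); y_{n+1} = y_n + (h/2)·(k1 + k2).
x=1.000000, y=-0.890000:
  k1 = f(1.000000, -0.890000) = 0.970100
  k2 = f(1.460000, -0.443754) = 0.483692
  y ← -0.890000 + (0.46/2)·(0.970100 + 0.483692) = -0.555628
y(1.46) ≈ -0.5556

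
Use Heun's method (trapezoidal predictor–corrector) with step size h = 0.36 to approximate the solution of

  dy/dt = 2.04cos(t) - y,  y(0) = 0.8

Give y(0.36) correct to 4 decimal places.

1.1425

Heun: k1 = f(t_n, y_n); k2 = f(t_n + h, y_n + h·k1); y_{n+1} = y_n + (h/2)·(k1 + k2).
t=0.000000, y=0.800000:
  k1 = f(0.000000, 0.800000) = 1.240000
  k2 = f(0.360000, 1.246400) = 0.662830
  y ← 0.800000 + (0.36/2)·(1.240000 + 0.662830) = 1.142509
y(0.36) ≈ 1.1425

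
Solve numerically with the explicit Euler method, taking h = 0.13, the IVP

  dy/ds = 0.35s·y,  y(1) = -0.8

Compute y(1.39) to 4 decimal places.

-0.9298

Euler: y_{n+1} = y_n + h·f(s_n, y_n).
s=1.000000, y=-0.800000: f=-0.280000 → y ← -0.800000 + 0.13·(-0.280000) = -0.836400
s=1.130000, y=-0.836400: f=-0.330796 → y ← -0.836400 + 0.13·(-0.330796) = -0.879404
s=1.260000, y=-0.879404: f=-0.387817 → y ← -0.879404 + 0.13·(-0.387817) = -0.929820
y(1.39) ≈ -0.9298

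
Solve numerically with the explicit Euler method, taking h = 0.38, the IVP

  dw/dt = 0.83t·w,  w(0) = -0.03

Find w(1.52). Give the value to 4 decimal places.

-0.0566

Euler: w_{n+1} = w_n + h·f(t_n, w_n).
t=0.000000, w=-0.030000: f=0.000000 → w ← -0.030000 + 0.38·0.000000 = -0.030000
t=0.380000, w=-0.030000: f=-0.009462 → w ← -0.030000 + 0.38·(-0.009462) = -0.033596
t=0.760000, w=-0.033596: f=-0.021192 → w ← -0.033596 + 0.38·(-0.021192) = -0.041649
t=1.140000, w=-0.041649: f=-0.039408 → w ← -0.041649 + 0.38·(-0.039408) = -0.056624
w(1.52) ≈ -0.0566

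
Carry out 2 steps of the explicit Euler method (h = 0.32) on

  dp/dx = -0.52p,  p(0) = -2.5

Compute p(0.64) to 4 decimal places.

Euler: p_{n+1} = p_n + h·f(x_n, p_n).
x=0.000000, p=-2.500000: f=1.300000 → p ← -2.500000 + 0.32·1.300000 = -2.084000
x=0.320000, p=-2.084000: f=1.083680 → p ← -2.084000 + 0.32·1.083680 = -1.737222
p(0.64) ≈ -1.7372

-1.7372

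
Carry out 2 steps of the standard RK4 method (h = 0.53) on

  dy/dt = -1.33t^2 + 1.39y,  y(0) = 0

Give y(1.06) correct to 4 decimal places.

RK4: k1 = f(t_n, y_n); k2 = f(t_n + h/2, y_n + (h/2)·k1); k3 = f(t_n + h/2, y_n + (h/2)·k2); k4 = f(t_n + h, y_n + h·k3); y_{n+1} = y_n + (h/6)·(k1 + 2k2 + 2k3 + k4).
t=0.000000, y=0.000000:
  k1 = f(0.000000, 0.000000) = 0.000000
  k2 = f(0.265000, 0.000000) = -0.093399
  k3 = f(0.265000, -0.024751) = -0.127803
  k4 = f(0.530000, -0.067736) = -0.467749
  y ← 0.000000 + (0.53/6)·(k1 + 2k2 + 2k3 + k4) = -0.080397
t=0.530000, y=-0.080397:
  k1 = f(0.530000, -0.080397) = -0.485349
  k2 = f(0.795000, -0.209014) = -1.131123
  k3 = f(0.795000, -0.380145) = -1.368994
  k4 = f(1.060000, -0.805964) = -2.614678
  y ← -0.080397 + (0.53/6)·(k1 + 2k2 + 2k3 + k4) = -0.795920
y(1.06) ≈ -0.7959

-0.7959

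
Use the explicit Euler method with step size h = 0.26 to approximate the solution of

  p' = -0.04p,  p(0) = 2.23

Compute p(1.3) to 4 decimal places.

2.1164

Euler: p_{n+1} = p_n + h·f(x_n, p_n).
x=0.000000, p=2.230000: f=-0.089200 → p ← 2.230000 + 0.26·(-0.089200) = 2.206808
x=0.260000, p=2.206808: f=-0.088272 → p ← 2.206808 + 0.26·(-0.088272) = 2.183857
x=0.520000, p=2.183857: f=-0.087354 → p ← 2.183857 + 0.26·(-0.087354) = 2.161145
x=0.780000, p=2.161145: f=-0.086446 → p ← 2.161145 + 0.26·(-0.086446) = 2.138669
x=1.040000, p=2.138669: f=-0.085547 → p ← 2.138669 + 0.26·(-0.085547) = 2.116427
p(1.3) ≈ 2.1164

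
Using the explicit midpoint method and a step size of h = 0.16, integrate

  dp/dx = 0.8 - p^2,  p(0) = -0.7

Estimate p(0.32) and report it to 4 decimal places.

-0.5773

Midpoint: k1 = f(x_n, p_n); k2 = f(x_n + h/2, p_n + (h/2)·k1); p_{n+1} = p_n + h·k2.
x=0.000000, p=-0.700000:
  k1 = f(0.000000, -0.700000) = 0.310000
  k2 = f(0.080000, -0.675200) = 0.344105
  p ← -0.700000 + 0.16·0.344105 = -0.644943
x=0.160000, p=-0.644943:
  k1 = f(0.160000, -0.644943) = 0.384048
  k2 = f(0.240000, -0.614219) = 0.422735
  p ← -0.644943 + 0.16·0.422735 = -0.577306
p(0.32) ≈ -0.5773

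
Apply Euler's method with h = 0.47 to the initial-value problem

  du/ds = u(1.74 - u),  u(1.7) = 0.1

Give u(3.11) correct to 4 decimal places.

0.5140

Euler: u_{n+1} = u_n + h·f(s_n, u_n).
s=1.700000, u=0.100000: f=0.164000 → u ← 0.100000 + 0.47·0.164000 = 0.177080
s=2.170000, u=0.177080: f=0.276762 → u ← 0.177080 + 0.47·0.276762 = 0.307158
s=2.640000, u=0.307158: f=0.440109 → u ← 0.307158 + 0.47·0.440109 = 0.514009
u(3.11) ≈ 0.5140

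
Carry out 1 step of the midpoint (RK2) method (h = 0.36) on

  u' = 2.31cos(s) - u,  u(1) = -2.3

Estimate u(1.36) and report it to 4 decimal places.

Midpoint: k1 = f(s_n, u_n); k2 = f(s_n + h/2, u_n + (h/2)·k1); u_{n+1} = u_n + h·k2.
s=1.000000, u=-2.300000:
  k1 = f(1.000000, -2.300000) = 3.548098
  k2 = f(1.180000, -1.661342) = 2.541279
  u ← -2.300000 + 0.36·2.541279 = -1.385140
u(1.36) ≈ -1.3851

-1.3851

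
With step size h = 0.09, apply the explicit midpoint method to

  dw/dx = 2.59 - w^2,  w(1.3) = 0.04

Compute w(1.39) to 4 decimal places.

0.2709

Midpoint: k1 = f(x_n, w_n); k2 = f(x_n + h/2, w_n + (h/2)·k1); w_{n+1} = w_n + h·k2.
x=1.300000, w=0.040000:
  k1 = f(1.300000, 0.040000) = 2.588400
  k2 = f(1.345000, 0.156478) = 2.565515
  w ← 0.040000 + 0.09·2.565515 = 0.270896
w(1.39) ≈ 0.2709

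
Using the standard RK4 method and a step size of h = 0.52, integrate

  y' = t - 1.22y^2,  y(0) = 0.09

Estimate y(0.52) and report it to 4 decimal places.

0.2130

RK4: k1 = f(t_n, y_n); k2 = f(t_n + h/2, y_n + (h/2)·k1); k3 = f(t_n + h/2, y_n + (h/2)·k2); k4 = f(t_n + h, y_n + h·k3); y_{n+1} = y_n + (h/6)·(k1 + 2k2 + 2k3 + k4).
t=0.000000, y=0.090000:
  k1 = f(0.000000, 0.090000) = -0.009882
  k2 = f(0.260000, 0.087431) = 0.250674
  k3 = f(0.260000, 0.155175) = 0.230623
  k4 = f(0.520000, 0.209924) = 0.466237
  y ← 0.090000 + (0.52/6)·(k1 + 2k2 + 2k3 + k4) = 0.212976
y(0.52) ≈ 0.2130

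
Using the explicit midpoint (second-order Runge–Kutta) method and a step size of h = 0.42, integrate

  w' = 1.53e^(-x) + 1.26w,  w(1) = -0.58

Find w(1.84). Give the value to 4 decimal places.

Midpoint: k1 = f(x_n, w_n); k2 = f(x_n + h/2, w_n + (h/2)·k1); w_{n+1} = w_n + h·k2.
x=1.000000, w=-0.580000:
  k1 = f(1.000000, -0.580000) = -0.167944
  k2 = f(1.210000, -0.615268) = -0.318996
  w ← -0.580000 + 0.42·(-0.318996) = -0.713978
x=1.420000, w=-0.713978:
  k1 = f(1.420000, -0.713978) = -0.529790
  k2 = f(1.630000, -0.825234) = -0.740023
  w ← -0.713978 + 0.42·(-0.740023) = -1.024788
w(1.84) ≈ -1.0248

-1.0248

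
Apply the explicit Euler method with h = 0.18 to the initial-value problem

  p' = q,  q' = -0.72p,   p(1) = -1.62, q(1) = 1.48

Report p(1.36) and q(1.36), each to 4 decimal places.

-1.0494, 1.8654

Euler on (p,q): p_{n+1} = p_n + h·p', q_{n+1} = q_n + h·q'.
1.000000: (-1.620000, 1.480000); f=(1.480000, 1.166400) → (-1.353600, 1.689952)
1.180000: (-1.353600, 1.689952); f=(1.689952, 0.974592) → (-1.049409, 1.865379)
(p(1.36), q(1.36)) ≈ (-1.0494, 1.8654)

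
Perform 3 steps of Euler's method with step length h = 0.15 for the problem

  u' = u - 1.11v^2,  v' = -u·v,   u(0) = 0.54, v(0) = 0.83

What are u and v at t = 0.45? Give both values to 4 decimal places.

0.4755, 0.6535

Euler on (u,v): u_{n+1} = u_n + h·u', v_{n+1} = v_n + h·v'.
0.000000: (0.540000, 0.830000); f=(-0.224679, -0.448200) → (0.506298, 0.762770)
0.150000: (0.506298, 0.762770); f=(-0.139520, -0.386189) → (0.485370, 0.704842)
0.300000: (0.485370, 0.704842); f=(-0.066080, -0.342109) → (0.475458, 0.653525)
(u(0.45), v(0.45)) ≈ (0.4755, 0.6535)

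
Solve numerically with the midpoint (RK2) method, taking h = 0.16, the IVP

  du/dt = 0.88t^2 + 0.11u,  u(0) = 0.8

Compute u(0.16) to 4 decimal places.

Midpoint: k1 = f(t_n, u_n); k2 = f(t_n + h/2, u_n + (h/2)·k1); u_{n+1} = u_n + h·k2.
t=0.000000, u=0.800000:
  k1 = f(0.000000, 0.800000) = 0.088000
  k2 = f(0.080000, 0.807040) = 0.094406
  u ← 0.800000 + 0.16·0.094406 = 0.815105
u(0.16) ≈ 0.8151

0.8151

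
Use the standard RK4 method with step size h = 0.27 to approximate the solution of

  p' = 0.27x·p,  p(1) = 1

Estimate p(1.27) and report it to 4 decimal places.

RK4: k1 = f(x_n, p_n); k2 = f(x_n + h/2, p_n + (h/2)·k1); k3 = f(x_n + h/2, p_n + (h/2)·k2); k4 = f(x_n + h, p_n + h·k3); p_{n+1} = p_n + (h/6)·(k1 + 2k2 + 2k3 + k4).
x=1.000000, p=1.000000:
  k1 = f(1.000000, 1.000000) = 0.270000
  k2 = f(1.135000, 1.036450) = 0.317620
  k3 = f(1.135000, 1.042879) = 0.319590
  k4 = f(1.270000, 1.086289) = 0.372489
  p ← 1.000000 + (0.27/6)·(k1 + 2k2 + 2k3 + k4) = 1.086261
p(1.27) ≈ 1.0863

1.0863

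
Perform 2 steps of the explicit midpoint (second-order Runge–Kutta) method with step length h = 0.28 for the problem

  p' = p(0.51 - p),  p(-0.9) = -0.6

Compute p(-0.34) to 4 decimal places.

-1.2496

Midpoint: k1 = f(x_n, p_n); k2 = f(x_n + h/2, p_n + (h/2)·k1); p_{n+1} = p_n + h·k2.
x=-0.900000, p=-0.600000:
  k1 = f(-0.900000, -0.600000) = -0.666000
  k2 = f(-0.760000, -0.693240) = -0.834134
  p ← -0.600000 + 0.28·(-0.834134) = -0.833558
x=-0.620000, p=-0.833558:
  k1 = f(-0.620000, -0.833558) = -1.119933
  k2 = f(-0.480000, -0.990348) = -1.485867
  p ← -0.833558 + 0.28·(-1.485867) = -1.249600
p(-0.34) ≈ -1.2496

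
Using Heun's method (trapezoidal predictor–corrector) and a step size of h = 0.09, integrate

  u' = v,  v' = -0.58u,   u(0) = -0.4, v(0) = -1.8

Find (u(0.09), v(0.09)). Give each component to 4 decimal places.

Heun on (u,v): k1 = f(t_n, state_n); k2 = f(t_n + h, state_n + h·k1); state_{n+1} = state_n + (h/2)·(k1 + k2).
0.000000: (-0.400000, -1.800000)
  k1 = (-1.800000, 0.232000)
  predictor → (-0.562000, -1.779120)
  k2 = (-1.779120, 0.325960)
  → (-0.561060, -1.774892)
(u(0.09), v(0.09)) ≈ (-0.5611, -1.7749)

-0.5611, -1.7749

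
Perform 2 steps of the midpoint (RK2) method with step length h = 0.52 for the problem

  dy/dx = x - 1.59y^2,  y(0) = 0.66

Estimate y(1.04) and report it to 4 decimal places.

0.7238

Midpoint: k1 = f(x_n, y_n); k2 = f(x_n + h/2, y_n + (h/2)·k1); y_{n+1} = y_n + h·k2.
x=0.000000, y=0.660000:
  k1 = f(0.000000, 0.660000) = -0.692604
  k2 = f(0.260000, 0.479923) = -0.106218
  y ← 0.660000 + 0.52·(-0.106218) = 0.604766
x=0.520000, y=0.604766:
  k1 = f(0.520000, 0.604766) = -0.061530
  k2 = f(0.780000, 0.588769) = 0.228829
  y ← 0.604766 + 0.52·0.228829 = 0.723758
y(1.04) ≈ 0.7238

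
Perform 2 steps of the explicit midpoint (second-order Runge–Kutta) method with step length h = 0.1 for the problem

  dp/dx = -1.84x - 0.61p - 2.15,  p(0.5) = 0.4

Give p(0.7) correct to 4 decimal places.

-0.2593

Midpoint: k1 = f(x_n, p_n); k2 = f(x_n + h/2, p_n + (h/2)·k1); p_{n+1} = p_n + h·k2.
x=0.500000, p=0.400000:
  k1 = f(0.500000, 0.400000) = -3.314000
  k2 = f(0.550000, 0.234300) = -3.304923
  p ← 0.400000 + 0.1·(-3.304923) = 0.069508
x=0.600000, p=0.069508:
  k1 = f(0.600000, 0.069508) = -3.296400
  k2 = f(0.650000, -0.095312) = -3.287860
  p ← 0.069508 + 0.1·(-3.287860) = -0.259278
p(0.7) ≈ -0.2593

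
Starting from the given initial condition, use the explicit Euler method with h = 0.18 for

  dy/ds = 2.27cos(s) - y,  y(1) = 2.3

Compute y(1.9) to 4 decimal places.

Euler: y_{n+1} = y_n + h·f(s_n, y_n).
s=1.000000, y=2.300000: f=-1.073514 → y ← 2.300000 + 0.18·(-1.073514) = 2.106768
s=1.180000, y=2.106768: f=-1.242068 → y ← 2.106768 + 0.18·(-1.242068) = 1.883195
s=1.360000, y=1.883195: f=-1.408223 → y ← 1.883195 + 0.18·(-1.408223) = 1.629715
s=1.540000, y=1.629715: f=-1.559818 → y ← 1.629715 + 0.18·(-1.559818) = 1.348948
s=1.720000, y=1.348948: f=-1.686385 → y ← 1.348948 + 0.18·(-1.686385) = 1.045398
y(1.9) ≈ 1.0454

1.0454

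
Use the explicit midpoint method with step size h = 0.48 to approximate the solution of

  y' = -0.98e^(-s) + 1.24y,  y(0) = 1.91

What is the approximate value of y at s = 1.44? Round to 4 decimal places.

Midpoint: k1 = f(s_n, y_n); k2 = f(s_n + h/2, y_n + (h/2)·k1); y_{n+1} = y_n + h·k2.
s=0.000000, y=1.910000:
  k1 = f(0.000000, 1.910000) = 1.388400
  k2 = f(0.240000, 2.243216) = 2.010693
  y ← 1.910000 + 0.48·2.010693 = 2.875132
s=0.480000, y=2.875132:
  k1 = f(0.480000, 2.875132) = 2.958756
  k2 = f(0.720000, 3.585234) = 3.968673
  y ← 2.875132 + 0.48·3.968673 = 4.780095
s=0.960000, y=4.780095:
  k1 = f(0.960000, 4.780095) = 5.552083
  k2 = f(1.200000, 6.112595) = 7.284448
  y ← 4.780095 + 0.48·7.284448 = 8.276630
y(1.44) ≈ 8.2766

8.2766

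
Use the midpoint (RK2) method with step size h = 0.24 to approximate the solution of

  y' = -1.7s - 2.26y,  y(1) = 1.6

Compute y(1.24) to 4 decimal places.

0.6212

Midpoint: k1 = f(s_n, y_n); k2 = f(s_n + h/2, y_n + (h/2)·k1); y_{n+1} = y_n + h·k2.
s=1.000000, y=1.600000:
  k1 = f(1.000000, 1.600000) = -5.316000
  k2 = f(1.120000, 0.962080) = -4.078301
  y ← 1.600000 + 0.24·(-4.078301) = 0.621208
y(1.24) ≈ 0.6212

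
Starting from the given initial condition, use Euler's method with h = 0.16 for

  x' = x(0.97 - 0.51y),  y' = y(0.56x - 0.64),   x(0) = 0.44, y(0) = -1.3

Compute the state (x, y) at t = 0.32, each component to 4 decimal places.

0.6963, -1.1540

Euler on (x,y): x_{n+1} = x_n + h·x', y_{n+1} = y_n + h·y'.
0.000000: (0.440000, -1.300000); f=(0.718520, 0.511680) → (0.554963, -1.218131)
0.160000: (0.554963, -1.218131); f=(0.883083, 0.401034) → (0.696257, -1.153966)
(x(0.32), y(0.32)) ≈ (0.6963, -1.1540)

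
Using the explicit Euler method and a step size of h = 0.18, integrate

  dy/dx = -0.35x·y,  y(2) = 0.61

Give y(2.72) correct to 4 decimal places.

0.3289

Euler: y_{n+1} = y_n + h·f(x_n, y_n).
x=2.000000, y=0.610000: f=-0.427000 → y ← 0.610000 + 0.18·(-0.427000) = 0.533140
x=2.180000, y=0.533140: f=-0.406786 → y ← 0.533140 + 0.18·(-0.406786) = 0.459919
x=2.360000, y=0.459919: f=-0.379893 → y ← 0.459919 + 0.18·(-0.379893) = 0.391538
x=2.540000, y=0.391538: f=-0.348077 → y ← 0.391538 + 0.18·(-0.348077) = 0.328884
y(2.72) ≈ 0.3289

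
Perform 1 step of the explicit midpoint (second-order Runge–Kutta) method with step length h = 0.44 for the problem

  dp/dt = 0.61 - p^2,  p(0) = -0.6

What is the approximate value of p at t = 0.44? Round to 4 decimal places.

-0.4623

Midpoint: k1 = f(t_n, p_n); k2 = f(t_n + h/2, p_n + (h/2)·k1); p_{n+1} = p_n + h·k2.
t=0.000000, p=-0.600000:
  k1 = f(0.000000, -0.600000) = 0.250000
  k2 = f(0.220000, -0.545000) = 0.312975
  p ← -0.600000 + 0.44·0.312975 = -0.462291
p(0.44) ≈ -0.4623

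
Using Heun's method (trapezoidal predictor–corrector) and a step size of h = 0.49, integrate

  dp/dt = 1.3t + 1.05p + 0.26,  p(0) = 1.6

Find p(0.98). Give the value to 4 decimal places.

Heun: k1 = f(t_n, p_n); k2 = f(t_n + h, p_n + h·k1); p_{n+1} = p_n + (h/2)·(k1 + k2).
t=0.000000, p=1.600000:
  k1 = f(0.000000, 1.600000) = 1.940000
  k2 = f(0.490000, 2.550600) = 3.575130
  p ← 1.600000 + (0.49/2)·(1.940000 + 3.575130) = 2.951207
t=0.490000, p=2.951207:
  k1 = f(0.490000, 2.951207) = 3.995767
  k2 = f(0.980000, 4.909133) = 6.688589
  p ← 2.951207 + (0.49/2)·(3.995767 + 6.688589) = 5.568874
p(0.98) ≈ 5.5689

5.5689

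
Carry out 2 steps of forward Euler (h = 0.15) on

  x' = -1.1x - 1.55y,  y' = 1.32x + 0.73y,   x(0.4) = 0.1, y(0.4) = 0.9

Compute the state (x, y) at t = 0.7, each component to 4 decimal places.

Euler on (x,y): x_{n+1} = x_n + h·x', y_{n+1} = y_n + h·y'.
0.400000: (0.100000, 0.900000); f=(-1.505000, 0.789000) → (-0.125750, 1.018350)
0.550000: (-0.125750, 1.018350); f=(-1.440118, 0.577406) → (-0.341768, 1.104961)
(x(0.7), y(0.7)) ≈ (-0.3418, 1.1050)

-0.3418, 1.1050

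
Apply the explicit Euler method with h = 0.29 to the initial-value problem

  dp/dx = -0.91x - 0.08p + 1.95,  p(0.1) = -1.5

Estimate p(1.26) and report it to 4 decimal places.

0.2649

Euler: p_{n+1} = p_n + h·f(x_n, p_n).
x=0.100000, p=-1.500000: f=1.979000 → p ← -1.500000 + 0.29·1.979000 = -0.926090
x=0.390000, p=-0.926090: f=1.669187 → p ← -0.926090 + 0.29·1.669187 = -0.442026
x=0.680000, p=-0.442026: f=1.366562 → p ← -0.442026 + 0.29·1.366562 = -0.045723
x=0.970000, p=-0.045723: f=1.070958 → p ← -0.045723 + 0.29·1.070958 = 0.264855
p(1.26) ≈ 0.2649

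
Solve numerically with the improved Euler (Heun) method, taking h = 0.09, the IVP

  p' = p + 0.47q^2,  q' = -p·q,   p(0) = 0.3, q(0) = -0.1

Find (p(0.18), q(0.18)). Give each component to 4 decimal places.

0.3600, -0.0943

Heun on (p,q): k1 = f(t_n, state_n); k2 = f(t_n + h, state_n + h·k1); state_{n+1} = state_n + (h/2)·(k1 + k2).
0.000000: (0.300000, -0.100000)
  k1 = (0.304700, 0.030000)
  predictor → (0.327423, -0.097300)
  k2 = (0.331873, 0.031858)
  → (0.328646, -0.097216)
0.090000: (0.328646, -0.097216)
  k1 = (0.333088, 0.031950)
  predictor → (0.358624, -0.094341)
  k2 = (0.362807, 0.033833)
  → (0.359961, -0.094256)
(p(0.18), q(0.18)) ≈ (0.3600, -0.0943)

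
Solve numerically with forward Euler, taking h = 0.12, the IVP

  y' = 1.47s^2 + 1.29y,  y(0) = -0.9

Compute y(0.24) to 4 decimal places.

Euler: y_{n+1} = y_n + h·f(s_n, y_n).
s=0.000000, y=-0.900000: f=-1.161000 → y ← -0.900000 + 0.12·(-1.161000) = -1.039320
s=0.120000, y=-1.039320: f=-1.319555 → y ← -1.039320 + 0.12·(-1.319555) = -1.197667
y(0.24) ≈ -1.1977

-1.1977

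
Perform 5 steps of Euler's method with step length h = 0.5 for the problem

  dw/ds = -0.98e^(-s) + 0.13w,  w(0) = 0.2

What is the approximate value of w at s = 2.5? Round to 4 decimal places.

-1.1026

Euler: w_{n+1} = w_n + h·f(s_n, w_n).
s=0.000000, w=0.200000: f=-0.954000 → w ← 0.200000 + 0.5·(-0.954000) = -0.277000
s=0.500000, w=-0.277000: f=-0.630410 → w ← -0.277000 + 0.5·(-0.630410) = -0.592205
s=1.000000, w=-0.592205: f=-0.437509 → w ← -0.592205 + 0.5·(-0.437509) = -0.810959
s=1.500000, w=-0.810959: f=-0.324092 → w ← -0.810959 + 0.5·(-0.324092) = -0.973005
s=2.000000, w=-0.973005: f=-0.259119 → w ← -0.973005 + 0.5·(-0.259119) = -1.102565
w(2.5) ≈ -1.1026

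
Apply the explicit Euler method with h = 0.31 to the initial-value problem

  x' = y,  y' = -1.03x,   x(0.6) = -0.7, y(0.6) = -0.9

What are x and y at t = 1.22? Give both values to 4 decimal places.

-1.1887, -0.3639

Euler on (x,y): x_{n+1} = x_n + h·x', y_{n+1} = y_n + h·y'.
0.600000: (-0.700000, -0.900000); f=(-0.900000, 0.721000) → (-0.979000, -0.676490)
0.910000: (-0.979000, -0.676490); f=(-0.676490, 1.008370) → (-1.188712, -0.363895)
(x(1.22), y(1.22)) ≈ (-1.1887, -0.3639)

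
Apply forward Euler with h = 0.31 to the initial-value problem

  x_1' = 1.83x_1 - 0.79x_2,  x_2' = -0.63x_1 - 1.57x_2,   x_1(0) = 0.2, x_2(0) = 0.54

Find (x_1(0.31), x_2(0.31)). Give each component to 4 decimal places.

Euler on (x_1,x_2): x_1_{n+1} = x_1_n + h·x_1', x_2_{n+1} = x_2_n + h·x_2'.
0.000000: (0.200000, 0.540000); f=(-0.060600, -0.973800) → (0.181214, 0.238122)
(x_1(0.31), x_2(0.31)) ≈ (0.1812, 0.2381)

0.1812, 0.2381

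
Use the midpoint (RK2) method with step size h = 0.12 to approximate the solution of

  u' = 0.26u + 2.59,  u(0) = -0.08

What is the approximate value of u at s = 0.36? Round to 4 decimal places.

0.8894

Midpoint: k1 = f(s_n, u_n); k2 = f(s_n + h/2, u_n + (h/2)·k1); u_{n+1} = u_n + h·k2.
s=0.000000, u=-0.080000:
  k1 = f(0.000000, -0.080000) = 2.569200
  k2 = f(0.060000, 0.074152) = 2.609280
  u ← -0.080000 + 0.12·2.609280 = 0.233114
s=0.120000, u=0.233114:
  k1 = f(0.120000, 0.233114) = 2.650610
  k2 = f(0.180000, 0.392150) = 2.691959
  u ← 0.233114 + 0.12·2.691959 = 0.556149
s=0.240000, u=0.556149:
  k1 = f(0.240000, 0.556149) = 2.734599
  k2 = f(0.300000, 0.720225) = 2.777258
  u ← 0.556149 + 0.12·2.777258 = 0.889420
u(0.36) ≈ 0.8894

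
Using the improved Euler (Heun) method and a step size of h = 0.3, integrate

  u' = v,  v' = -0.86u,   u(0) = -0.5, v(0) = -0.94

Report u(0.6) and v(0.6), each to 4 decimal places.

-0.9655, -0.5479

Heun on (u,v): k1 = f(t_n, state_n); k2 = f(t_n + h, state_n + h·k1); state_{n+1} = state_n + (h/2)·(k1 + k2).
0.000000: (-0.500000, -0.940000)
  k1 = (-0.940000, 0.430000)
  predictor → (-0.782000, -0.811000)
  k2 = (-0.811000, 0.672520)
  → (-0.762650, -0.774622)
0.300000: (-0.762650, -0.774622)
  k1 = (-0.774622, 0.655879)
  predictor → (-0.995037, -0.577858)
  k2 = (-0.577858, 0.855731)
  → (-0.965522, -0.547880)
(u(0.6), v(0.6)) ≈ (-0.9655, -0.5479)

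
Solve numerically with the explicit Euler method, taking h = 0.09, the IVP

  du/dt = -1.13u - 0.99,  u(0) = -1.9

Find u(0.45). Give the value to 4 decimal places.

-1.4750

Euler: u_{n+1} = u_n + h·f(t_n, u_n).
t=0.000000, u=-1.900000: f=1.157000 → u ← -1.900000 + 0.09·1.157000 = -1.795870
t=0.090000, u=-1.795870: f=1.039333 → u ← -1.795870 + 0.09·1.039333 = -1.702330
t=0.180000, u=-1.702330: f=0.933633 → u ← -1.702330 + 0.09·0.933633 = -1.618303
t=0.270000, u=-1.618303: f=0.838682 → u ← -1.618303 + 0.09·0.838682 = -1.542822
t=0.360000, u=-1.542822: f=0.753388 → u ← -1.542822 + 0.09·0.753388 = -1.475017
u(0.45) ≈ -1.4750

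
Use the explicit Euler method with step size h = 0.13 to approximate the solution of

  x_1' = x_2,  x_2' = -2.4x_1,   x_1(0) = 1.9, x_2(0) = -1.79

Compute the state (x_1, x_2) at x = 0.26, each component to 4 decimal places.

Euler on (x_1,x_2): x_1_{n+1} = x_1_n + h·x_1', x_2_{n+1} = x_2_n + h·x_2'.
0.000000: (1.900000, -1.790000); f=(-1.790000, -4.560000) → (1.667300, -2.382800)
0.130000: (1.667300, -2.382800); f=(-2.382800, -4.001520) → (1.357536, -2.902998)
(x_1(0.26), x_2(0.26)) ≈ (1.3575, -2.9030)

1.3575, -2.9030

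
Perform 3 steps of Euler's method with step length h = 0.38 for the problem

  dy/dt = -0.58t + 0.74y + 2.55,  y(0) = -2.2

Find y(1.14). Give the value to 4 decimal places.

-1.1005

Euler: y_{n+1} = y_n + h·f(t_n, y_n).
t=0.000000, y=-2.200000: f=0.922000 → y ← -2.200000 + 0.38·0.922000 = -1.849640
t=0.380000, y=-1.849640: f=0.960866 → y ← -1.849640 + 0.38·0.960866 = -1.484511
t=0.760000, y=-1.484511: f=1.010662 → y ← -1.484511 + 0.38·1.010662 = -1.100459
y(1.14) ≈ -1.1005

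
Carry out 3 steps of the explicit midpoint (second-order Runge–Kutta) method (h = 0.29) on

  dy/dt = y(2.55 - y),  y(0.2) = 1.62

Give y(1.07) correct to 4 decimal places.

2.3844

Midpoint: k1 = f(t_n, y_n); k2 = f(t_n + h/2, y_n + (h/2)·k1); y_{n+1} = y_n + h·k2.
t=0.200000, y=1.620000:
  k1 = f(0.200000, 1.620000) = 1.506600
  k2 = f(0.345000, 1.838457) = 1.308141
  y ← 1.620000 + 0.29·1.308141 = 1.999361
t=0.490000, y=1.999361:
  k1 = f(0.490000, 1.999361) = 1.100926
  k2 = f(0.635000, 2.158995) = 0.844177
  y ← 1.999361 + 0.29·0.844177 = 2.244172
t=0.780000, y=2.244172:
  k1 = f(0.780000, 2.244172) = 0.686330
  k2 = f(0.925000, 2.343690) = 0.483526
  y ← 2.244172 + 0.29·0.483526 = 2.384395
y(1.07) ≈ 2.3844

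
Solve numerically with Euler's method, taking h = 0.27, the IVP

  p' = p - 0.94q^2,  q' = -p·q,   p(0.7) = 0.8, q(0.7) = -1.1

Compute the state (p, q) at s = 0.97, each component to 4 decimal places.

Euler on (p,q): p_{n+1} = p_n + h·p', q_{n+1} = q_n + h·q'.
0.700000: (0.800000, -1.100000); f=(-0.337400, 0.880000) → (0.708902, -0.862400)
(p(0.97), q(0.97)) ≈ (0.7089, -0.8624)

0.7089, -0.8624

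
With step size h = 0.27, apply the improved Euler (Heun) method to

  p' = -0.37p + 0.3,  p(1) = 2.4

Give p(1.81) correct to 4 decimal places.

Heun: k1 = f(s_n, p_n); k2 = f(s_n + h, p_n + h·k1); p_{n+1} = p_n + (h/2)·(k1 + k2).
s=1.000000, p=2.400000:
  k1 = f(1.000000, 2.400000) = -0.588000
  k2 = f(1.270000, 2.241240) = -0.529259
  p ← 2.400000 + (0.27/2)·(-0.588000 + (-0.529259)) = 2.249170
s=1.270000, p=2.249170:
  k1 = f(1.270000, 2.249170) = -0.532193
  k2 = f(1.540000, 2.105478) = -0.479027
  p ← 2.249170 + (0.27/2)·(-0.532193 + (-0.479027)) = 2.112655
s=1.540000, p=2.112655:
  k1 = f(1.540000, 2.112655) = -0.481682
  k2 = f(1.810000, 1.982601) = -0.433562
  p ← 2.112655 + (0.27/2)·(-0.481682 + (-0.433562)) = 1.989097
p(1.81) ≈ 1.9891

1.9891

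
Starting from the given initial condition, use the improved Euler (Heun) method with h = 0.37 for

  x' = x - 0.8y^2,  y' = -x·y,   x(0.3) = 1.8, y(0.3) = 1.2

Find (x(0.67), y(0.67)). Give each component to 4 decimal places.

Heun on (x,y): k1 = f(t_n, state_n); k2 = f(t_n + h, state_n + h·k1); state_{n+1} = state_n + (h/2)·(k1 + k2).
0.300000: (1.800000, 1.200000)
  k1 = (0.648000, -2.160000)
  predictor → (2.039760, 0.400800)
  k2 = (1.911247, -0.817536)
  → (2.273461, 0.649156)
(x(0.67), y(0.67)) ≈ (2.2735, 0.6492)

2.2735, 0.6492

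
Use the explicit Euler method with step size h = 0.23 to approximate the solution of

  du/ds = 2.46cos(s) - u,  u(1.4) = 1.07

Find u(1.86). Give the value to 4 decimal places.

0.6750

Euler: u_{n+1} = u_n + h·f(s_n, u_n).
s=1.400000, u=1.070000: f=-0.651881 → u ← 1.070000 + 0.23·(-0.651881) = 0.920067
s=1.630000, u=0.920067: f=-1.065623 → u ← 0.920067 + 0.23·(-1.065623) = 0.674974
u(1.86) ≈ 0.6750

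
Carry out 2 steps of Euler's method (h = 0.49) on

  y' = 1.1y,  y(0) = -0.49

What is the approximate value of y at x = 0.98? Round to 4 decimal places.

-1.1606

Euler: y_{n+1} = y_n + h·f(x_n, y_n).
x=0.000000, y=-0.490000: f=-0.539000 → y ← -0.490000 + 0.49·(-0.539000) = -0.754110
x=0.490000, y=-0.754110: f=-0.829521 → y ← -0.754110 + 0.49·(-0.829521) = -1.160575
y(0.98) ≈ -1.1606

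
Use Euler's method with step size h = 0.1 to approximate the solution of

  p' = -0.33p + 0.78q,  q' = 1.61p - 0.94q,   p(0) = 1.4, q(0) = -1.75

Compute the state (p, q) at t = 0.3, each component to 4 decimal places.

0.9549, -0.7664

Euler on (p,q): p_{n+1} = p_n + h·p', q_{n+1} = q_n + h·q'.
0.000000: (1.400000, -1.750000); f=(-1.827000, 3.899000) → (1.217300, -1.360100)
0.100000: (1.217300, -1.360100); f=(-1.462587, 3.238347) → (1.071041, -1.036265)
0.200000: (1.071041, -1.036265); f=(-1.161731, 2.698466) → (0.954868, -0.766419)
(p(0.3), q(0.3)) ≈ (0.9549, -0.7664)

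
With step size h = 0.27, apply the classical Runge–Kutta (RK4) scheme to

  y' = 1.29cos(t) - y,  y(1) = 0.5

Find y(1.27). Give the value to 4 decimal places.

0.5085

RK4: k1 = f(t_n, y_n); k2 = f(t_n + h/2, y_n + (h/2)·k1); k3 = f(t_n + h/2, y_n + (h/2)·k2); k4 = f(t_n + h, y_n + h·k3); y_{n+1} = y_n + (h/6)·(k1 + 2k2 + 2k3 + k4).
t=1.000000, y=0.500000:
  k1 = f(1.000000, 0.500000) = 0.196990
  k2 = f(1.135000, 0.526594) = 0.017957
  k3 = f(1.135000, 0.502424) = 0.042127
  k4 = f(1.270000, 0.511374) = -0.129172
  y ← 0.500000 + (0.27/6)·(k1 + 2k2 + 2k3 + k4) = 0.508459
y(1.27) ≈ 0.5085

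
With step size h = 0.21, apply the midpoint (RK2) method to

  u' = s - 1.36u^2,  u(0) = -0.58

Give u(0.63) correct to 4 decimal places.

-0.8156

Midpoint: k1 = f(s_n, u_n); k2 = f(s_n + h/2, u_n + (h/2)·k1); u_{n+1} = u_n + h·k2.
s=0.000000, u=-0.580000:
  k1 = f(0.000000, -0.580000) = -0.457504
  k2 = f(0.105000, -0.628038) = -0.431427
  u ← -0.580000 + 0.21·(-0.431427) = -0.670600
s=0.210000, u=-0.670600:
  k1 = f(0.210000, -0.670600) = -0.401597
  k2 = f(0.315000, -0.712767) = -0.375931
  u ← -0.670600 + 0.21·(-0.375931) = -0.749545
s=0.420000, u=-0.749545:
  k1 = f(0.420000, -0.749545) = -0.344072
  k2 = f(0.525000, -0.785673) = -0.314503
  u ← -0.749545 + 0.21·(-0.314503) = -0.815591
u(0.63) ≈ -0.8156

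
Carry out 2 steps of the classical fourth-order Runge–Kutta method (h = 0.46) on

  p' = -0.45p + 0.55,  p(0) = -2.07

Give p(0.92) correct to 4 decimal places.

-0.9540

RK4: k1 = f(t_n, p_n); k2 = f(t_n + h/2, p_n + (h/2)·k1); k3 = f(t_n + h/2, p_n + (h/2)·k2); k4 = f(t_n + h, p_n + h·k3); p_{n+1} = p_n + (h/6)·(k1 + 2k2 + 2k3 + k4).
t=0.000000, p=-2.070000:
  k1 = f(0.000000, -2.070000) = 1.481500
  k2 = f(0.230000, -1.729255) = 1.328165
  k3 = f(0.230000, -1.764522) = 1.344035
  k4 = f(0.460000, -1.451744) = 1.203285
  p ← -2.070000 + (0.46/6)·(k1 + 2k2 + 2k3 + k4) = -1.454429
t=0.460000, p=-1.454429:
  k1 = f(0.460000, -1.454429) = 1.204493
  k2 = f(0.690000, -1.177396) = 1.079828
  k3 = f(0.690000, -1.206069) = 1.092731
  k4 = f(0.920000, -0.951773) = 0.978298
  p ← -1.454429 + (0.46/6)·(k1 + 2k2 + 2k3 + k4) = -0.953956
p(0.92) ≈ -0.9540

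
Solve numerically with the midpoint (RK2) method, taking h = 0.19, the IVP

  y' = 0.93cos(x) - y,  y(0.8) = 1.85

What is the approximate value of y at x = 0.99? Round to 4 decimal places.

Midpoint: k1 = f(x_n, y_n); k2 = f(x_n + h/2, y_n + (h/2)·k1); y_{n+1} = y_n + h·k2.
x=0.800000, y=1.850000:
  k1 = f(0.800000, 1.850000) = -1.202063
  k2 = f(0.895000, 1.735804) = -1.154072
  y ← 1.850000 + 0.19·(-1.154072) = 1.630726
y(0.99) ≈ 1.6307

1.6307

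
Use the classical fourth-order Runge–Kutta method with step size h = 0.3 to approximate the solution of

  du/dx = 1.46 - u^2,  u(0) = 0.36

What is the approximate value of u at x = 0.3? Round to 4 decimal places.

RK4: k1 = f(x_n, u_n); k2 = f(x_n + h/2, u_n + (h/2)·k1); k3 = f(x_n + h/2, u_n + (h/2)·k2); k4 = f(x_n + h, u_n + h·k3); u_{n+1} = u_n + (h/6)·(k1 + 2k2 + 2k3 + k4).
x=0.000000, u=0.360000:
  k1 = f(0.000000, 0.360000) = 1.330400
  k2 = f(0.150000, 0.559560) = 1.146893
  k3 = f(0.150000, 0.532034) = 1.176940
  k4 = f(0.300000, 0.713082) = 0.951514
  u ← 0.360000 + (0.3/6)·(k1 + 2k2 + 2k3 + k4) = 0.706479
u(0.3) ≈ 0.7065

0.7065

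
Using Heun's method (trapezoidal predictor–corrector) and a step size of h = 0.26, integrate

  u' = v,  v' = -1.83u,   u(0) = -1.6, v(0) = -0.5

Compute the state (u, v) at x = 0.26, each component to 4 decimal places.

-1.6310, 0.2922

Heun on (u,v): k1 = f(x_n, state_n); k2 = f(x_n + h, state_n + h·k1); state_{n+1} = state_n + (h/2)·(k1 + k2).
0.000000: (-1.600000, -0.500000)
  k1 = (-0.500000, 2.928000)
  predictor → (-1.730000, 0.261280)
  k2 = (0.261280, 3.165900)
  → (-1.631034, 0.292207)
(u(0.26), v(0.26)) ≈ (-1.6310, 0.2922)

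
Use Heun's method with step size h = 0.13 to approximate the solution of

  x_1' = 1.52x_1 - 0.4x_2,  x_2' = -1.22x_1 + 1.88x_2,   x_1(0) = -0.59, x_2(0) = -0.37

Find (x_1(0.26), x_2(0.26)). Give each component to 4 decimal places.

Heun on (x_1,x_2): k1 = f(x_n, state_n); k2 = f(x_n + h, state_n + h·k1); state_{n+1} = state_n + (h/2)·(k1 + k2).
0.000000: (-0.590000, -0.370000)
  k1 = (-0.748800, 0.024200)
  predictor → (-0.687344, -0.366854)
  k2 = (-0.898021, 0.148874)
  → (-0.697043, -0.358750)
0.130000: (-0.697043, -0.358750)
  k1 = (-0.916006, 0.175943)
  predictor → (-0.816124, -0.335878)
  k2 = (-1.106158, 0.364221)
  → (-0.828484, -0.323640)
(x_1(0.26), x_2(0.26)) ≈ (-0.8285, -0.3236)

-0.8285, -0.3236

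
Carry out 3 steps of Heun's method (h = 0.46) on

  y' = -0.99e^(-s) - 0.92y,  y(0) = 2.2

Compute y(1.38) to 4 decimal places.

0.3034

Heun: k1 = f(s_n, y_n); k2 = f(s_n + h, y_n + h·k1); y_{n+1} = y_n + (h/2)·(k1 + k2).
s=0.000000, y=2.200000:
  k1 = f(0.000000, 2.200000) = -3.014000
  k2 = f(0.460000, 0.813560) = -1.373446
  y ← 2.200000 + (0.46/2)·(-3.014000 + (-1.373446)) = 1.190887
s=0.460000, y=1.190887:
  k1 = f(0.460000, 1.190887) = -1.720587
  k2 = f(0.920000, 0.399417) = -0.761998
  y ← 1.190887 + (0.46/2)·(-1.720587 + (-0.761998)) = 0.619893
s=0.920000, y=0.619893:
  k1 = f(0.920000, 0.619893) = -0.964835
  k2 = f(1.380000, 0.176069) = -0.411046
  y ← 0.619893 + (0.46/2)·(-0.964835 + (-0.411046)) = 0.303440
y(1.38) ≈ 0.3034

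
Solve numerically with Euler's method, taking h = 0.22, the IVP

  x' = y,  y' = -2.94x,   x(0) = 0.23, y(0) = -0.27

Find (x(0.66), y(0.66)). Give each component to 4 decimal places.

-0.0379, -0.5799

Euler on (x,y): x_{n+1} = x_n + h·x', y_{n+1} = y_n + h·y'.
0.000000: (0.230000, -0.270000); f=(-0.270000, -0.676200) → (0.170600, -0.418764)
0.220000: (0.170600, -0.418764); f=(-0.418764, -0.501564) → (0.078472, -0.529108)
0.440000: (0.078472, -0.529108); f=(-0.529108, -0.230707) → (-0.037932, -0.579864)
(x(0.66), y(0.66)) ≈ (-0.0379, -0.5799)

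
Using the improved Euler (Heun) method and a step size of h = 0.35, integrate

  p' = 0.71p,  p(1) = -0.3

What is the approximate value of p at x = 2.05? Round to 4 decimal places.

-0.6282

Heun: k1 = f(x_n, p_n); k2 = f(x_n + h, p_n + h·k1); p_{n+1} = p_n + (h/2)·(k1 + k2).
x=1.000000, p=-0.300000:
  k1 = f(1.000000, -0.300000) = -0.213000
  k2 = f(1.350000, -0.374550) = -0.265930
  p ← -0.300000 + (0.35/2)·(-0.213000 + (-0.265930)) = -0.383813
x=1.350000, p=-0.383813:
  k1 = f(1.350000, -0.383813) = -0.272507
  k2 = f(1.700000, -0.479190) = -0.340225
  p ← -0.383813 + (0.35/2)·(-0.272507 + (-0.340225)) = -0.491041
x=1.700000, p=-0.491041:
  k1 = f(1.700000, -0.491041) = -0.348639
  k2 = f(2.050000, -0.613065) = -0.435276
  p ← -0.491041 + (0.35/2)·(-0.348639 + (-0.435276)) = -0.628226
p(2.05) ≈ -0.6282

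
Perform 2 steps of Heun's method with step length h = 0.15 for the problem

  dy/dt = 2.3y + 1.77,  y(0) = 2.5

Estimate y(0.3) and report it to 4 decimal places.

Heun: k1 = f(t_n, y_n); k2 = f(t_n + h, y_n + h·k1); y_{n+1} = y_n + (h/2)·(k1 + k2).
t=0.000000, y=2.500000:
  k1 = f(0.000000, 2.500000) = 7.520000
  k2 = f(0.150000, 3.628000) = 10.114400
  y ← 2.500000 + (0.15/2)·(7.520000 + 10.114400) = 3.822580
t=0.150000, y=3.822580:
  k1 = f(0.150000, 3.822580) = 10.561934
  k2 = f(0.300000, 5.406870) = 14.205801
  y ← 3.822580 + (0.15/2)·(10.561934 + 14.205801) = 5.680160
y(0.3) ≈ 5.6802

5.6802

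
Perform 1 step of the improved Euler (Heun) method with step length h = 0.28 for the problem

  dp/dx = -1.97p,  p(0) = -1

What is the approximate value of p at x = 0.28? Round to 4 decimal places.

Heun: k1 = f(x_n, p_n); k2 = f(x_n + h, p_n + h·k1); p_{n+1} = p_n + (h/2)·(k1 + k2).
x=0.000000, p=-1.000000:
  k1 = f(0.000000, -1.000000) = 1.970000
  k2 = f(0.280000, -0.448400) = 0.883348
  p ← -1.000000 + (0.28/2)·(1.970000 + 0.883348) = -0.600531
p(0.28) ≈ -0.6005

-0.6005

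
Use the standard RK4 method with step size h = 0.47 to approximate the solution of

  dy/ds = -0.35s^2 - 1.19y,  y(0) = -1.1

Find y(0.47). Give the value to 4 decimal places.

-0.6399

RK4: k1 = f(s_n, y_n); k2 = f(s_n + h/2, y_n + (h/2)·k1); k3 = f(s_n + h/2, y_n + (h/2)·k2); k4 = f(s_n + h, y_n + h·k3); y_{n+1} = y_n + (h/6)·(k1 + 2k2 + 2k3 + k4).
s=0.000000, y=-1.100000:
  k1 = f(0.000000, -1.100000) = 1.309000
  k2 = f(0.235000, -0.792385) = 0.923609
  k3 = f(0.235000, -0.882952) = 1.031384
  k4 = f(0.470000, -0.615250) = 0.654832
  y ← -1.100000 + (0.47/6)·(k1 + 2k2 + 2k3 + k4) = -0.639884
y(0.47) ≈ -0.6399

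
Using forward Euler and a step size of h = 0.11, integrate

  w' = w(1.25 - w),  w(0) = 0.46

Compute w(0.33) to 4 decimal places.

Euler: w_{n+1} = w_n + h·f(s_n, w_n).
s=0.000000, w=0.460000: f=0.363400 → w ← 0.460000 + 0.11·0.363400 = 0.499974
s=0.110000, w=0.499974: f=0.374993 → w ← 0.499974 + 0.11·0.374993 = 0.541223
s=0.220000, w=0.541223: f=0.383606 → w ← 0.541223 + 0.11·0.383606 = 0.583420
w(0.33) ≈ 0.5834

0.5834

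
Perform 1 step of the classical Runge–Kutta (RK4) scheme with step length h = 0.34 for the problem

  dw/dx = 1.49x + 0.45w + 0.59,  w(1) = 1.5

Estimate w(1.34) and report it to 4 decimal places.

RK4: k1 = f(x_n, w_n); k2 = f(x_n + h/2, w_n + (h/2)·k1); k3 = f(x_n + h/2, w_n + (h/2)·k2); k4 = f(x_n + h, w_n + h·k3); w_{n+1} = w_n + (h/6)·(k1 + 2k2 + 2k3 + k4).
x=1.000000, w=1.500000:
  k1 = f(1.000000, 1.500000) = 2.755000
  k2 = f(1.170000, 1.968350) = 3.219057
  k3 = f(1.170000, 2.047240) = 3.254558
  k4 = f(1.340000, 2.606550) = 3.759547
  w ← 1.500000 + (0.34/6)·(k1 + 2k2 + 2k3 + k4) = 2.602834
w(1.34) ≈ 2.6028

2.6028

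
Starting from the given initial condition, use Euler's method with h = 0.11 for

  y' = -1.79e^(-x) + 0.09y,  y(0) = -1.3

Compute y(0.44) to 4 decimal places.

Euler: y_{n+1} = y_n + h·f(x_n, y_n).
x=0.000000, y=-1.300000: f=-1.907000 → y ← -1.300000 + 0.11·(-1.907000) = -1.509770
x=0.110000, y=-1.509770: f=-1.739422 → y ← -1.509770 + 0.11·(-1.739422) = -1.701106
x=0.220000, y=-1.701106: f=-1.589608 → y ← -1.701106 + 0.11·(-1.589608) = -1.875963
x=0.330000, y=-1.875963: f=-1.455710 → y ← -1.875963 + 0.11·(-1.455710) = -2.036091
y(0.44) ≈ -2.0361

-2.0361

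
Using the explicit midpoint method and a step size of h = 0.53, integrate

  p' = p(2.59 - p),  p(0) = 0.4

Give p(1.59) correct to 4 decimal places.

Midpoint: k1 = f(t_n, p_n); k2 = f(t_n + h/2, p_n + (h/2)·k1); p_{n+1} = p_n + h·k2.
t=0.000000, p=0.400000:
  k1 = f(0.000000, 0.400000) = 0.876000
  k2 = f(0.265000, 0.632140) = 1.237642
  p ← 0.400000 + 0.53·1.237642 = 1.055950
t=0.530000, p=1.055950:
  k1 = f(0.530000, 1.055950) = 1.619880
  k2 = f(0.795000, 1.485218) = 1.640842
  p ← 1.055950 + 0.53·1.640842 = 1.925596
t=1.060000, p=1.925596:
  k1 = f(1.060000, 1.925596) = 1.279373
  k2 = f(1.325000, 2.264630) = 0.736842
  p ← 1.925596 + 0.53·0.736842 = 2.316123
p(1.59) ≈ 2.3161

2.3161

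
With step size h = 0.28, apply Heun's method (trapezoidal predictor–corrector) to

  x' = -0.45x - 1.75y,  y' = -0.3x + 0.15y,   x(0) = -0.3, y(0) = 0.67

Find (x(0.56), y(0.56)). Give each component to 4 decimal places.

-0.8740, 0.8305

Heun on (x,y): k1 = f(s_n, state_n); k2 = f(s_n + h, state_n + h·k1); state_{n+1} = state_n + (h/2)·(k1 + k2).
0.000000: (-0.300000, 0.670000)
  k1 = (-1.037500, 0.190500)
  predictor → (-0.590500, 0.723340)
  k2 = (-1.000120, 0.285651)
  → (-0.585267, 0.736661)
0.280000: (-0.585267, 0.736661)
  k1 = (-1.025787, 0.286079)
  predictor → (-0.872487, 0.816763)
  k2 = (-1.036717, 0.384261)
  → (-0.874017, 0.830509)
(x(0.56), y(0.56)) ≈ (-0.8740, 0.8305)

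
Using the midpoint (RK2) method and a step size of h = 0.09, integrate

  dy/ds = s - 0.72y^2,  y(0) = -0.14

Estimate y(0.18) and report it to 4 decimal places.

Midpoint: k1 = f(s_n, y_n); k2 = f(s_n + h/2, y_n + (h/2)·k1); y_{n+1} = y_n + h·k2.
s=0.000000, y=-0.140000:
  k1 = f(0.000000, -0.140000) = -0.014112
  k2 = f(0.045000, -0.140635) = 0.030760
  y ← -0.140000 + 0.09·0.030760 = -0.137232
s=0.090000, y=-0.137232:
  k1 = f(0.090000, -0.137232) = 0.076441
  k2 = f(0.135000, -0.133792) = 0.122112
  y ← -0.137232 + 0.09·0.122112 = -0.126242
y(0.18) ≈ -0.1262

-0.1262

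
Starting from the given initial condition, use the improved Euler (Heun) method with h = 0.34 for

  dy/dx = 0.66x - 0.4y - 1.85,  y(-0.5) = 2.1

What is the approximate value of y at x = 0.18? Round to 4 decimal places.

0.4499

Heun: k1 = f(x_n, y_n); k2 = f(x_n + h, y_n + h·k1); y_{n+1} = y_n + (h/2)·(k1 + k2).
x=-0.500000, y=2.100000:
  k1 = f(-0.500000, 2.100000) = -3.020000
  k2 = f(-0.160000, 1.073200) = -2.384880
  y ← 2.100000 + (0.34/2)·(-3.020000 + (-2.384880)) = 1.181170
x=-0.160000, y=1.181170:
  k1 = f(-0.160000, 1.181170) = -2.428068
  k2 = f(0.180000, 0.355627) = -1.873451
  y ← 1.181170 + (0.34/2)·(-2.428068 + (-1.873451)) = 0.449912
y(0.18) ≈ 0.4499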